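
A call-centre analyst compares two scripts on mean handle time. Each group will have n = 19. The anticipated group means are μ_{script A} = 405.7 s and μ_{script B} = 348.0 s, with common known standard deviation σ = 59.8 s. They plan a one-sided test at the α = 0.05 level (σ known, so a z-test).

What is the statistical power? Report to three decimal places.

Standardized effect: d = |μ_{script A} − μ_{script B}| / σ = |405.7 − 348.0| / 59.8 = 0.9649
Noncentrality parameter: δ = d·√(n/2) = 0.9649 × √(19/2) = 2.9740
Critical value for a one-sided test at α = 0.05: z_α = 1.645.
Power = Φ(δ − 1.645) = Φ(1.329) = 0.9081.

Power ≈ 0.908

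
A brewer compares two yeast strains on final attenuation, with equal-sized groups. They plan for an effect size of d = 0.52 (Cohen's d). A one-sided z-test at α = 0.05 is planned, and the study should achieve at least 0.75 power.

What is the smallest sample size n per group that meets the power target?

n = 40 per group

Set Φ(δ − 1.645) = 0.75; then δ − 1.645 = Φ⁻¹(0.75) = 0.674, giving δ = 2.319.
δ = d·√(n/2) ⇒ n = 2(δ/d)² = 2 × (2.319 / 0.52)² = 39.79.
Rounding up, n = 40 per group.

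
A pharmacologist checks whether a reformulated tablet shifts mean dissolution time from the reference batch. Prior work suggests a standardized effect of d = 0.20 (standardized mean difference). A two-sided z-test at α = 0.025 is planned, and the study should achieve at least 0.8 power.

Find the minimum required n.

For power 0.8 need Φ(δ − z_{0.0125}) = 0.8, so δ = z_{0.0125} + z_{0.20} = 2.241 + 0.842 = 3.083.
(Ignoring the negligible lower-tail rejection probability gives the usual closed-form inversion.)
δ = d·√n ⇒ n = (δ/d)² = (3.083 / 0.20)² = 237.63.
Round up to the next whole unit.

n = 238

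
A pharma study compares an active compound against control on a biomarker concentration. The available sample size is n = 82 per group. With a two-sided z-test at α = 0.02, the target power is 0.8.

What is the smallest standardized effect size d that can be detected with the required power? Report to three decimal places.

d ≈ 0.495

Required noncentrality: δ = z_{0.01} + z_{0.20} = 2.326 + 0.842 = 3.168.
(Lower-tail contribution to power is negligible for δ > 0.)
δ = d·√(n/2) ⇒ d = δ/√(n/2) = 3.168/√(82/2) = 0.4948.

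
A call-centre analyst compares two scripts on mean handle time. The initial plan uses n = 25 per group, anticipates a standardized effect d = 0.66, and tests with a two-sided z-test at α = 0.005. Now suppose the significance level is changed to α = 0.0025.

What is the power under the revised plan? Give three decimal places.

δ = d·√(n/2) = 0.66 × √(25/2) = 2.3335 (unchanged). New critical value: z_{0.0013} = 3.023.
Revised power = Φ(δ − 3.023) + Φ(−δ − 3.023) = Φ(-0.690) + Φ(-5.357) = 0.2451 + 0.0000 = 0.2451.

Power ≈ 0.245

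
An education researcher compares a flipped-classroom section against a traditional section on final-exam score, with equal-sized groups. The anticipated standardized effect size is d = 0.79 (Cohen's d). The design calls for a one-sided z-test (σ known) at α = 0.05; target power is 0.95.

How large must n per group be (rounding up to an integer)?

Set Φ(δ − 1.645) = 0.95; then δ − 1.645 = Φ⁻¹(0.95) = 1.645, giving δ = 3.290.
δ = d·√(n/2) ⇒ n = 2(δ/d)² = 2 × (3.290 / 0.79)² = 34.68.
Round up to the next whole unit.

n = 35 per group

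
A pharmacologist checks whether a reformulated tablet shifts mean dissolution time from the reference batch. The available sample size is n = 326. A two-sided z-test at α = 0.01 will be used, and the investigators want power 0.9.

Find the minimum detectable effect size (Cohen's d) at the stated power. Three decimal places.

Need Φ(δ − 2.576) = 0.9, so δ = 2.576 + 1.282 = 3.857.
(The second rejection-region term Φ(−δ − z_{α/2}) is negligible and dropped.)
δ = d·√n ⇒ d = δ/√n = 3.857/√326 = 0.2136.

d ≈ 0.214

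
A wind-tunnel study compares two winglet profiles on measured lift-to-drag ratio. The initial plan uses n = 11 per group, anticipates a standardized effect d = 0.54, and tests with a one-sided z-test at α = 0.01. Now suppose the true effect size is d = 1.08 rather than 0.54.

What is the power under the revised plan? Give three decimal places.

With d = 1.08: δ = d·√(n/2) = 1.08 × √(11/2) = 2.5328. Critical value z_{0.01} = 2.326.
Revised power = Φ(δ − 2.326) = Φ(0.206) = 0.5818.

Power ≈ 0.582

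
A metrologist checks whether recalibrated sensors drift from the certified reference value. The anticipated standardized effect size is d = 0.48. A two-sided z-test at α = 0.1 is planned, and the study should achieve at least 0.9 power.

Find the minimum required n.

For power 0.9 need Φ(δ − z_{0.05}) = 0.9, so δ = z_{0.05} + z_{0.10} = 1.645 + 1.282 = 2.926.
(Ignoring the negligible lower-tail rejection probability gives the usual closed-form inversion.)
δ = d·√n ⇒ n = (δ/d)² = (2.926 / 0.48)² = 37.17.
Round up to the next whole unit.

n = 38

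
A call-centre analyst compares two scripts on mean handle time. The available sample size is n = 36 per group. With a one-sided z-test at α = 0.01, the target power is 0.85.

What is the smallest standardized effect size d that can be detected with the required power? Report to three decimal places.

Need Φ(δ − 2.326) = 0.85, so δ = 2.326 + 1.036 = 3.363.
δ = d·√(n/2) ⇒ d = δ/√(n/2) = 3.363/√(36/2) = 0.7926.

d ≈ 0.793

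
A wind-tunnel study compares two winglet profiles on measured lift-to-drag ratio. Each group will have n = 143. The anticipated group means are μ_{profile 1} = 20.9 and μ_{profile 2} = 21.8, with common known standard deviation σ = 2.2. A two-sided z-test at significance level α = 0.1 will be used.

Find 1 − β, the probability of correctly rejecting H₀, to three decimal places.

Standardized effect: d = |μ_{profile 1} − μ_{profile 2}| / σ = |20.9 − 21.8| / 2.2 = 0.4091
Noncentrality parameter: δ = d·√(n/2) = 0.4091 × √(143/2) = 3.4592
Critical value for a two-sided test at α = 0.1: z_{α/2} = 1.645.
Power = Φ(δ − 1.645) + Φ(−δ − 1.645) = Φ(1.814) + Φ(-5.104) = 0.9652 + 0.0000 = 0.9652.

Power ≈ 0.965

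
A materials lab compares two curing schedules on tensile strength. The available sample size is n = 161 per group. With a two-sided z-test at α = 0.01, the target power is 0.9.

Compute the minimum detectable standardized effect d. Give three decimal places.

d ≈ 0.430

Need Φ(δ − 2.576) = 0.9, so δ = 2.576 + 1.282 = 3.857.
(Lower-tail contribution to power is negligible for δ > 0.)
δ = d·√(n/2) ⇒ d = δ/√(n/2) = 3.857/√(161/2) = 0.4299.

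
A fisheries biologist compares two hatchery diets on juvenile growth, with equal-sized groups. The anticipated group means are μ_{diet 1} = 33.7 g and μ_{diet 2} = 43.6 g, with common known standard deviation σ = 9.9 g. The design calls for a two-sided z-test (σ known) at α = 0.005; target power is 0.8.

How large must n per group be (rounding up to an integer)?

Standardized effect: d = |μ_{diet 1} − μ_{diet 2}| / σ = |33.7 − 43.6| / 9.9 = 1.0000
For power 0.8 need Φ(δ − z_{0.0025}) = 0.8, so δ = z_{0.0025} + z_{0.20} = 2.807 + 0.842 = 3.649.
(For δ > 0 the lower-tail rejection region contributes negligibly to power, so the one-term inversion is standard.)
δ = d·√(n/2) ⇒ n = 2(δ/d)² = 2 × (3.649 / 1.0000)² = 26.63.
Rounding up, n = 27 per group.

n = 27 per group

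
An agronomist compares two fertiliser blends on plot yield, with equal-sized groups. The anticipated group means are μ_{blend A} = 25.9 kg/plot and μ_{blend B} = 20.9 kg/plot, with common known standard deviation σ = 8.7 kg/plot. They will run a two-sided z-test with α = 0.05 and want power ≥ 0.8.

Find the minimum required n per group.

n = 48 per group

Standardized effect: d = |μ_{blend A} − μ_{blend B}| / σ = |25.9 − 20.9| / 8.7 = 0.5747
For power 0.8 need Φ(δ − z_{0.025}) = 0.8, so δ = z_{0.025} + z_{0.20} = 1.960 + 0.842 = 2.802.
(For δ > 0 the lower-tail rejection region contributes negligibly to power, so the one-term inversion is standard.)
δ = d·√(n/2) ⇒ n = 2(δ/d)² = 2 × (2.802 / 0.5747)² = 47.53.
Rounding up, n = 48 per group.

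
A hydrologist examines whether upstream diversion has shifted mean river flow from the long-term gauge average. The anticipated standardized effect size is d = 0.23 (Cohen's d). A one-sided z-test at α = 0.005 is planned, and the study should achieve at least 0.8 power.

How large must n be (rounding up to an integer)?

n = 221

For power 0.8 need Φ(δ − z_{0.005}) = 0.8, so δ = z_{0.005} + z_{0.20} = 2.576 + 0.842 = 3.417.
δ = d·√n ⇒ n = (δ/d)² = (3.417 / 0.23)² = 220.77.
Round up to the next whole unit.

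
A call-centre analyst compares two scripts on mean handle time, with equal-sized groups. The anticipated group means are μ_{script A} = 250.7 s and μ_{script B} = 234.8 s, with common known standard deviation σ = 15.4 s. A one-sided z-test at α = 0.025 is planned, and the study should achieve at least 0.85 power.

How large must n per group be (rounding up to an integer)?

n = 17 per group

Standardized effect: d = |μ_{script A} − μ_{script B}| / σ = |250.7 − 234.8| / 15.4 = 1.0325
Set Φ(δ − 1.960) = 0.85; then δ − 1.960 = Φ⁻¹(0.85) = 1.036, giving δ = 2.996.
δ = d·√(n/2) ⇒ n = 2(δ/d)² = 2 × (2.996 / 1.0325)² = 16.85.
Round up to the next whole unit.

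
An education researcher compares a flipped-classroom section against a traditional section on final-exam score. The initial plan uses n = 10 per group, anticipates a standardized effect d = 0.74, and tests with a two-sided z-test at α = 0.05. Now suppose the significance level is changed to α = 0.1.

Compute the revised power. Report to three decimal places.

Power ≈ 0.504

δ = d·√(n/2) = 0.74 × √(10/2) = 1.6547 (unchanged). New critical value: z_{0.05} = 1.645.
Revised power = Φ(δ − 1.645) + Φ(−δ − 1.645) = Φ(0.010) + Φ(-3.300) = 0.5039 + 0.0005 = 0.5044.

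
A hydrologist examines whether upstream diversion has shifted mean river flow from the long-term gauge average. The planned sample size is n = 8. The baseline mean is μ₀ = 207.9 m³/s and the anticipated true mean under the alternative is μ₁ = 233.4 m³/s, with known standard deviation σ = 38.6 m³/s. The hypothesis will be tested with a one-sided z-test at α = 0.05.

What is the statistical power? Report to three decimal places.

Standardized effect: d = |μ₁ − μ₀| / σ = |233.4 − 207.9| / 38.6 = 0.6606
Noncentrality parameter: δ = d·√n = 0.6606 × √8 = 1.8685
One-sided α = 0.05 → critical value z_{0.05} = 1.645.
Power = P(Z > 1.645 − δ) = Φ(0.224) = 0.5885.

Power ≈ 0.588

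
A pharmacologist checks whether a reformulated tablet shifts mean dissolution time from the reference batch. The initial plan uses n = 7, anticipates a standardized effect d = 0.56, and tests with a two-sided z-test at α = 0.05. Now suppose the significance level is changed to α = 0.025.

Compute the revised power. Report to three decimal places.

δ = d·√n = 0.56 × √7 = 1.4816 (unchanged). New critical value: z_{0.0125} = 2.241.
Revised power = Φ(δ − 2.241) + Φ(−δ − 2.241) = Φ(-0.760) + Φ(-3.723) = 0.2237 + 0.0001 = 0.2238.

Power ≈ 0.224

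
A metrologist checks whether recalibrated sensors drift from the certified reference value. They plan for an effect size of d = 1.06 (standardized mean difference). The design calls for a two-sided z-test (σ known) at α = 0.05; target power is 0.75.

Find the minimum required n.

Set Φ(δ − 1.960) = 0.75; then δ − 1.960 = Φ⁻¹(0.75) = 0.674, giving δ = 2.634.
(For δ > 0 the lower-tail rejection region contributes negligibly to power, so the one-term inversion is standard.)
δ = d·√n ⇒ n = (δ/d)² = (2.634 / 1.06)² = 6.18.
Round up to the next whole unit.

n = 7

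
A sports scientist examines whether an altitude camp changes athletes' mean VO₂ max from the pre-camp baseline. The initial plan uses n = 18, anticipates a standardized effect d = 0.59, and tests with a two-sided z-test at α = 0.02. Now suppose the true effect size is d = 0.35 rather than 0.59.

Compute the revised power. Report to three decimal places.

Power ≈ 0.200

With d = 0.35: δ = d·√n = 0.35 × √18 = 1.4849. Critical value z_{0.01} = 2.326.
Revised power = Φ(δ − 2.326) + Φ(−δ − 2.326) = Φ(-0.841) + Φ(-3.811) = 0.2001 + 0.0001 = 0.2001.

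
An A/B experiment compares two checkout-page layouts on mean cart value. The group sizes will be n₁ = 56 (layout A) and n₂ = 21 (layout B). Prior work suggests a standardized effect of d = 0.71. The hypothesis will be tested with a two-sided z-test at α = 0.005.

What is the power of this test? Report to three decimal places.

Noncentrality parameter: δ = d / √(1/n₁ + 1/n₂) = 0.71 / √(1/56 + 1/21) = 2.7747
Critical value for a two-sided test at α = 0.005: z_{α/2} = 2.807.
Power = Φ(δ − 2.807) + Φ(−δ − 2.807) = Φ(-0.032) + Φ(-5.582) = 0.4871 + 0.0000 = 0.4871.

Power ≈ 0.487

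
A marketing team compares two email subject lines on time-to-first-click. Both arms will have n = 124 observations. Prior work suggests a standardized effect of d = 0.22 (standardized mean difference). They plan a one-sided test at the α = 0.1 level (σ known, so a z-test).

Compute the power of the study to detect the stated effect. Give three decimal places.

Noncentrality parameter: δ = d·√(n/2) = 0.22 × √(124/2) = 1.7323
One-sided α = 0.1 → critical value z_{0.1} = 1.282.
Power = Φ(δ − 1.282) = Φ(0.451) = 0.6739.

Power ≈ 0.674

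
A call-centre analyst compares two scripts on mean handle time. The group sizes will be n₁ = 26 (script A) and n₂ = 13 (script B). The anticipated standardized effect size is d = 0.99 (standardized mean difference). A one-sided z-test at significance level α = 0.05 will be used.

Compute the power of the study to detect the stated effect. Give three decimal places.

Noncentrality parameter: δ = d / √(1/n₁ + 1/n₂) = 0.99 / √(1/26 + 1/13) = 2.9145
One-sided α = 0.05 → critical value z_{0.05} = 1.645.
Power = Φ(δ − 1.645) = Φ(1.270) = 0.8979.

Power ≈ 0.898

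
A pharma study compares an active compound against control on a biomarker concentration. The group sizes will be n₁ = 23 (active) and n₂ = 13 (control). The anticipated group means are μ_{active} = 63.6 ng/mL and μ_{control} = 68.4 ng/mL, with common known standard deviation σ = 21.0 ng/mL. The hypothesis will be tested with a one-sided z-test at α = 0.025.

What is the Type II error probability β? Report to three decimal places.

Standardized effect: d = |μ_{active} − μ_{control}| / σ = |63.6 − 68.4| / 21.0 = 0.2286
Noncentrality parameter: δ = d / √(1/n₁ + 1/n₂) = 0.2286 / √(1/23 + 1/13) = 0.6587
Critical value for a one-sided test at α = 0.025: z_α = 1.960.
Power = P(Z > 1.960 − δ) = Φ(-1.301) = 0.0966.
Type II error: β = 1 − power = 1 − 0.0966 = 0.9034.

β ≈ 0.903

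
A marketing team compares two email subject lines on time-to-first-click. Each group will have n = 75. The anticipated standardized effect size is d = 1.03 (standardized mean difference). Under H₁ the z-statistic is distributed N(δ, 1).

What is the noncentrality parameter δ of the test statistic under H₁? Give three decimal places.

The noncentrality parameter scales effect size by the design's sample-size factor: δ = d·√(n/2) = 1.03 × √(75/2) = 6.3074

δ ≈ 6.307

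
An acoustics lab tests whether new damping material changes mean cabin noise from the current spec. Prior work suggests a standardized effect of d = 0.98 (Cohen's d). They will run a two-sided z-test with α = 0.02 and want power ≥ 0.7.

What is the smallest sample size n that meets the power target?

Set Φ(δ − 2.326) = 0.7; then δ − 2.326 = Φ⁻¹(0.7) = 0.524, giving δ = 2.851.
(Ignoring the negligible lower-tail rejection probability gives the usual closed-form inversion.)
δ = d·√n ⇒ n = (δ/d)² = (2.851 / 0.98)² = 8.46.
Round up to the next whole unit.

n = 9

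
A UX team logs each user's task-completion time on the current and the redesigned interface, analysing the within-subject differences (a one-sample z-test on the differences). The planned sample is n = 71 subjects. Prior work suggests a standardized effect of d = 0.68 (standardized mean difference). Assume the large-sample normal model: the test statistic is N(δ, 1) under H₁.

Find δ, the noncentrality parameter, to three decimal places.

δ = d·√n = 0.68 × √71 = 5.7298

δ ≈ 5.730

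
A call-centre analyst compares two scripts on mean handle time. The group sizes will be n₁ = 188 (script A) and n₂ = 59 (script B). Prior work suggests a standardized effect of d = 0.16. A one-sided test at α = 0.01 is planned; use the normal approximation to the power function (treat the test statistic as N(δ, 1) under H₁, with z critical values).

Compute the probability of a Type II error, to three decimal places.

β ≈ 0.895

Noncentrality parameter: δ = d / √(1/n₁ + 1/n₂) = 0.16 / √(1/188 + 1/59) = 1.0722
Critical value for a one-sided test at α = 0.01: z_α = 2.326.
Power = P(Z > 2.326 − δ) = Φ(-1.254) = 0.1049.
Type II error: β = 1 − power = 1 − 0.1049 = 0.8951.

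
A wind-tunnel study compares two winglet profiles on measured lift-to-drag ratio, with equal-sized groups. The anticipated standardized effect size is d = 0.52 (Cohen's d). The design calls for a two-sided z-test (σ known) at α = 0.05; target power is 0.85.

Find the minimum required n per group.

For power 0.85 need Φ(δ − z_{0.025}) = 0.85, so δ = z_{0.025} + z_{0.15} = 1.960 + 1.036 = 2.996.
(Ignoring the negligible lower-tail rejection probability gives the usual closed-form inversion.)
δ = d·√(n/2) ⇒ n = 2(δ/d)² = 2 × (2.996 / 0.52)² = 66.41.
Rounding up, n = 67 per group.

n = 67 per group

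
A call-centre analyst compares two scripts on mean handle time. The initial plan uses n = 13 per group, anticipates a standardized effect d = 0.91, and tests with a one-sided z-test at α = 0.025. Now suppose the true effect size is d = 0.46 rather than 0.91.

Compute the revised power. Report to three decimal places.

Power ≈ 0.216

With d = 0.46: δ = d·√(n/2) = 0.46 × √(13/2) = 1.1728. Critical value z_{0.025} = 1.960.
Revised power = Φ(δ − 1.960) = Φ(-0.787) = 0.2156.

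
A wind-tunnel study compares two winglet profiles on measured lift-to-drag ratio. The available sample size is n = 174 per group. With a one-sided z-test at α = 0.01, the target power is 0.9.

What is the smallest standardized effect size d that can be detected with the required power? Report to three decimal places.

Need Φ(δ − 2.326) = 0.9, so δ = 2.326 + 1.282 = 3.608.
δ = d·√(n/2) ⇒ d = δ/√(n/2) = 3.608/√(174/2) = 0.3868.

d ≈ 0.387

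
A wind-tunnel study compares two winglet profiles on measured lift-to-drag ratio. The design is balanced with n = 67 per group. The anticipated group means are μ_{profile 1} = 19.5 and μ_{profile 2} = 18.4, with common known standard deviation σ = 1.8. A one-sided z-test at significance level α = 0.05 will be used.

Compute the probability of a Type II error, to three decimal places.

Standardized effect: d = |μ_{profile 1} − μ_{profile 2}| / σ = |19.5 − 18.4| / 1.8 = 0.6111
Noncentrality parameter: δ = d·√(n/2) = 0.6111 × √(67/2) = 3.5371
Critical value for a one-sided test at α = 0.05: z_α = 1.645.
Power = Φ(δ − 1.645) = Φ(1.892) = 0.9708.
Type II error: β = 1 − power = 1 − 0.9708 = 0.0292.

β ≈ 0.029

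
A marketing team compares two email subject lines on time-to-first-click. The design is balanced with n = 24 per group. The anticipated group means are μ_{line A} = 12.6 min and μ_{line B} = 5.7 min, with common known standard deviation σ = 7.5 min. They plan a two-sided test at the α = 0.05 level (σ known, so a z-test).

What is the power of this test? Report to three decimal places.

Standardized effect: d = |μ_{line A} − μ_{line B}| / σ = |12.6 − 5.7| / 7.5 = 0.9200
Noncentrality parameter: δ = d·√(n/2) = 0.9200 × √(24/2) = 3.1870
Critical value for a two-sided test at α = 0.05: z_{α/2} = 1.960.
Power = Φ(δ − 1.960) + Φ(−δ − 1.960) = Φ(1.227) + Φ(-5.147) = 0.8901 + 0.0000 = 0.8901.

Power ≈ 0.890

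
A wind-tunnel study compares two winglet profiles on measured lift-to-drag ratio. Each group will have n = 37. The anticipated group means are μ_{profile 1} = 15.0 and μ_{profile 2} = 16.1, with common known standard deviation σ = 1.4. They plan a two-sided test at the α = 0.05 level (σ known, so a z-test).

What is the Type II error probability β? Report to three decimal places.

Standardized effect: d = |μ_{profile 1} − μ_{profile 2}| / σ = |15.0 − 16.1| / 1.4 = 0.7857
Noncentrality parameter: δ = d·√(n/2) = 0.7857 × √(37/2) = 3.3795
Critical value for a two-sided test at α = 0.05: z_{α/2} = 1.960.
Power = Φ(δ − 1.960) + Φ(−δ − 1.960) = Φ(1.420) + Φ(-5.339) = 0.9221 + 0.0000 = 0.9221.
Type II error: β = 1 − power = 1 − 0.9221 = 0.0779.

β ≈ 0.078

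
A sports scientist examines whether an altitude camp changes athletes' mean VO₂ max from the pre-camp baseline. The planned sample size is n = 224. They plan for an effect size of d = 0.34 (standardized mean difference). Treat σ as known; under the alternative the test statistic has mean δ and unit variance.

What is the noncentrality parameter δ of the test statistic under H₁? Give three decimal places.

δ = d·√n = 0.34 × √224 = 5.0887

δ ≈ 5.089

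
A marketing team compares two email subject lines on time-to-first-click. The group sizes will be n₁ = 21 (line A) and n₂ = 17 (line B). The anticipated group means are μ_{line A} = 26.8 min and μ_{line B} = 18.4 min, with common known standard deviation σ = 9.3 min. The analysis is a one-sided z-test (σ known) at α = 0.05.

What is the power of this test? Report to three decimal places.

Standardized effect: d = |μ_{line A} − μ_{line B}| / σ = |26.8 − 18.4| / 9.3 = 0.9032
Noncentrality parameter: δ = d / √(1/n₁ + 1/n₂) = 0.9032 / √(1/21 + 1/17) = 2.7685
One-sided α = 0.05 → critical value z_{0.05} = 1.645.
Power = Φ(δ − 1.645) = Φ(1.124) = 0.8694.

Power ≈ 0.869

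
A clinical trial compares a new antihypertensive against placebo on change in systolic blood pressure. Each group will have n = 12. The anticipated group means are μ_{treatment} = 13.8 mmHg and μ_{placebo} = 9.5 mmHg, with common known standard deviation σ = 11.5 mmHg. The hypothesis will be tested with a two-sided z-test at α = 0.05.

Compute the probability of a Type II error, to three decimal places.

Standardized effect: d = |μ_{treatment} − μ_{placebo}| / σ = |13.8 − 9.5| / 11.5 = 0.3739
Noncentrality parameter: δ = d·√(n/2) = 0.3739 × √(12/2) = 0.9159
Two-sided α = 0.05 → critical value z_{0.025} = 1.960.
Power = Φ(δ − 1.960) + Φ(−δ − 1.960) = Φ(-1.044) + Φ(-2.876) = 0.1482 + 0.0020 = 0.1502.
Type II error: β = 1 − power = 1 − 0.1502 = 0.8498.

β ≈ 0.850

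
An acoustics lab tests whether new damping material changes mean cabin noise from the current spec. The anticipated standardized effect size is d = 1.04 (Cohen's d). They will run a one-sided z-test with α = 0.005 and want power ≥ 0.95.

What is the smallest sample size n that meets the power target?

n = 17

Set Φ(δ − 2.576) = 0.95; then δ − 2.576 = Φ⁻¹(0.95) = 1.645, giving δ = 4.221.
δ = d·√n ⇒ n = (δ/d)² = (4.221 / 1.04)² = 16.47.
Rounding up, n = 17.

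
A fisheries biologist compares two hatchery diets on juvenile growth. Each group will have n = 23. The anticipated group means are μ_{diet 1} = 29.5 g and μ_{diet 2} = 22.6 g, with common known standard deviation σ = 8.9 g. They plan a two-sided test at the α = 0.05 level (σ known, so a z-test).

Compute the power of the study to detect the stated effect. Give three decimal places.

Standardized effect: d = |μ_{diet 1} − μ_{diet 2}| / σ = |29.5 − 22.6| / 8.9 = 0.7753
Noncentrality parameter: δ = d·√(n/2) = 0.7753 × √(23/2) = 2.6291
Two-sided α = 0.05 → critical value z_{0.025} = 1.960.
Power = Φ(δ − 1.960) + Φ(−δ − 1.960) = Φ(0.669) + Φ(-4.589) = 0.7483 + 0.0000 = 0.7483.

Power ≈ 0.748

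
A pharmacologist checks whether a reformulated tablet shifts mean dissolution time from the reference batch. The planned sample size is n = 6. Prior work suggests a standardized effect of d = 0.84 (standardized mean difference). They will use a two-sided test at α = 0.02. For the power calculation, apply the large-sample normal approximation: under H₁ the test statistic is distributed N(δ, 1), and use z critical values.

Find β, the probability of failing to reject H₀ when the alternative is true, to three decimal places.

β ≈ 0.606

Noncentrality parameter: δ = d·√n = 0.84 × √6 = 2.0576
Two-sided α = 0.02 → critical value z_{0.01} = 2.326.
Power = Φ(δ − 2.326) + Φ(−δ − 2.326) = Φ(-0.269) + Φ(-4.384) = 0.3941 + 0.0000 = 0.3941.
Type II error: β = 1 − power = 1 − 0.3941 = 0.6059.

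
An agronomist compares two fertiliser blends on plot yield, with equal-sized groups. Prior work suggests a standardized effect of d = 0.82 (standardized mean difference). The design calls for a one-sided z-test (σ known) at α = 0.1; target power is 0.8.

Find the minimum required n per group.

n = 14 per group

Set Φ(δ − 1.282) = 0.8; then δ − 1.282 = Φ⁻¹(0.8) = 0.842, giving δ = 2.123.
δ = d·√(n/2) ⇒ n = 2(δ/d)² = 2 × (2.123 / 0.82)² = 13.41.
Round up to the next whole unit.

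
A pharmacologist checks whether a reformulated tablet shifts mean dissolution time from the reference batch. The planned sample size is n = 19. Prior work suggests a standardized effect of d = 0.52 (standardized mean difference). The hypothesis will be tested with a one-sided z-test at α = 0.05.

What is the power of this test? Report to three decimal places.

Power ≈ 0.733

Noncentrality parameter: δ = d·√n = 0.52 × √19 = 2.2666
Critical value for a one-sided test at α = 0.05: z_α = 1.645.
Power = Φ(δ − 1.645) = Φ(0.622) = 0.7330.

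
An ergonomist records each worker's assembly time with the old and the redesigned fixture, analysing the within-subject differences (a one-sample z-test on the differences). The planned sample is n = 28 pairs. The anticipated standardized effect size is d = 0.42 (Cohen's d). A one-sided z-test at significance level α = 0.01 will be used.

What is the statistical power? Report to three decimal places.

Noncentrality parameter: δ = d·√n = 0.42 × √28 = 2.2224
One-sided α = 0.01 → critical value z_{0.01} = 2.326.
Power = P(Z > 2.326 − δ) = Φ(-0.104) = 0.4586.

Power ≈ 0.459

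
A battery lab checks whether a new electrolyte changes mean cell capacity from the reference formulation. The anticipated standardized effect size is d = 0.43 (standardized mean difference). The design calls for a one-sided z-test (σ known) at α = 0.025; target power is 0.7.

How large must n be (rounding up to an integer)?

For power 0.7 need Φ(δ − z_{0.025}) = 0.7, so δ = z_{0.025} + z_{0.30} = 1.960 + 0.524 = 2.484.
δ = d·√n ⇒ n = (δ/d)² = (2.484 / 0.43)² = 33.38.
Rounding up, n = 34.

n = 34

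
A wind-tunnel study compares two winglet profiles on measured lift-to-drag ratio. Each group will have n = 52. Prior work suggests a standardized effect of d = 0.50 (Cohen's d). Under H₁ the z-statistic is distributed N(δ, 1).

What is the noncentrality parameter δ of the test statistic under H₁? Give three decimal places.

δ = d·√(n/2) = 0.50 × √(52/2) = 2.5495

δ ≈ 2.550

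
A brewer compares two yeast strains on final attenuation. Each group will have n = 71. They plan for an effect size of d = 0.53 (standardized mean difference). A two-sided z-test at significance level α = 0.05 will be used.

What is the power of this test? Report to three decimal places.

Noncentrality parameter: δ = d·√(n/2) = 0.53 × √(71/2) = 3.1578
Two-sided α = 0.05 → critical value z_{0.025} = 1.960.
Power = Φ(δ − 1.960) + Φ(−δ − 1.960) = Φ(1.198) + Φ(-5.118) = 0.8845 + 0.0000 = 0.8845.

Power ≈ 0.885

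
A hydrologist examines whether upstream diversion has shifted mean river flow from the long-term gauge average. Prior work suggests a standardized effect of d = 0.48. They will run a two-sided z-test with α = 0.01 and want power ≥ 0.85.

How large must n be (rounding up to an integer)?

Set Φ(δ − 2.576) = 0.85; then δ − 2.576 = Φ⁻¹(0.85) = 1.036, giving δ = 3.612.
(Ignoring the negligible lower-tail rejection probability gives the usual closed-form inversion.)
δ = d·√n ⇒ n = (δ/d)² = (3.612 / 0.48)² = 56.63.
Rounding up, n = 57.

n = 57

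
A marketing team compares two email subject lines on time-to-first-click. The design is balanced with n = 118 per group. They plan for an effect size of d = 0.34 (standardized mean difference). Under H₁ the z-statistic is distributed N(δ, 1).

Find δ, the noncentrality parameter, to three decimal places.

δ = d·√(n/2) = 0.34 × √(118/2) = 2.6116

δ ≈ 2.612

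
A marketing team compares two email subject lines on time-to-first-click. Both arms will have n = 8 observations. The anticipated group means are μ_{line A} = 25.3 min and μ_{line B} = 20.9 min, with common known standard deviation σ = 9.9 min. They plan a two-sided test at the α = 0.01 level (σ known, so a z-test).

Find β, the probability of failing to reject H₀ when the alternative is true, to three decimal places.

Standardized effect: d = |μ_{line A} − μ_{line B}| / σ = |25.3 − 20.9| / 9.9 = 0.4444
Noncentrality parameter: δ = d·√(n/2) = 0.4444 × √(8/2) = 0.8889
Two-sided α = 0.01 → critical value z_{0.005} = 2.576.
Power = Φ(δ − 2.576) + Φ(−δ − 2.576) = Φ(-1.687) + Φ(-3.465) = 0.0458 + 0.0003 = 0.0461.
Type II error: β = 1 − power = 1 − 0.0461 = 0.9539.

β ≈ 0.954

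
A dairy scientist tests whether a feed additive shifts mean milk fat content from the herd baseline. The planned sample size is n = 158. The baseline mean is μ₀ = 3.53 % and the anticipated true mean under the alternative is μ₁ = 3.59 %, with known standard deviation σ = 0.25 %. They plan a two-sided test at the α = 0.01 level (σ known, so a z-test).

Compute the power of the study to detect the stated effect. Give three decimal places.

Power ≈ 0.670

Standardized effect: d = |μ₁ − μ₀| / σ = |3.59 − 3.53| / 0.25 = 0.2400
Noncentrality parameter: λ = d·√n = 0.2400 × √158 = 3.0168
Two-sided α = 0.01 → critical value z_{0.005} = 2.576.
Power = Φ(λ − 2.576) + Φ(−λ − 2.576) = Φ(0.441) + Φ(-5.593) = 0.6704 + 0.0000 = 0.6704.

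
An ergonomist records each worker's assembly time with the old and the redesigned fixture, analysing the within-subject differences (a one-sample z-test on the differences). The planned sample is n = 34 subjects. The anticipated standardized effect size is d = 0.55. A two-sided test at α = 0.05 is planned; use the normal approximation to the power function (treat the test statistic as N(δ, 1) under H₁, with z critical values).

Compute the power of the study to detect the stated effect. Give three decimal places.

Noncentrality parameter: δ = d·√n = 0.55 × √34 = 3.2070
Critical value for a two-sided test at α = 0.05: z_{α/2} = 1.960.
Power = Φ(δ − 1.960) + Φ(−δ − 1.960) = Φ(1.247) + Φ(-5.167) = 0.8938 + 0.0000 = 0.8938.

Power ≈ 0.894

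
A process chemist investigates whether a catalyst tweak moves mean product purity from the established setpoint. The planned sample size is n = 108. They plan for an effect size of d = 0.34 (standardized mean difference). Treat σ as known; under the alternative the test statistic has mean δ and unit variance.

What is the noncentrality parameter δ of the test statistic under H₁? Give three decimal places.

δ ≈ 3.533

The noncentrality parameter scales effect size by the design's sample-size factor: δ = d·√n = 0.34 × √108 = 3.5334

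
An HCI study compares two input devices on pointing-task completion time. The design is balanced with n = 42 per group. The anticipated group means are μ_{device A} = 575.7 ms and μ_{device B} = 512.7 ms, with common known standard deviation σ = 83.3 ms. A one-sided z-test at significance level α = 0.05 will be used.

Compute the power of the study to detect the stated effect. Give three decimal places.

Power ≈ 0.966

Standardized effect: d = |μ_{device A} − μ_{device B}| / σ = |575.7 − 512.7| / 83.3 = 0.7563
Noncentrality parameter: δ = d·√(n/2) = 0.7563 × √(42/2) = 3.4658
Critical value for a one-sided test at α = 0.05: z_α = 1.645.
Power = P(Z > 1.645 − δ) = Φ(1.821) = 0.9657.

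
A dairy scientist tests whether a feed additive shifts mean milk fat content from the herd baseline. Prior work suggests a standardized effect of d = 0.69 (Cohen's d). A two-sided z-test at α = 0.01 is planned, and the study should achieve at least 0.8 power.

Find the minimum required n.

For power 0.8 need Φ(δ − z_{0.005}) = 0.8, so δ = z_{0.005} + z_{0.20} = 2.576 + 0.842 = 3.417.
(Ignoring the negligible lower-tail rejection probability gives the usual closed-form inversion.)
δ = d·√n ⇒ n = (δ/d)² = (3.417 / 0.69)² = 24.53.
Round up to the next whole unit.

n = 25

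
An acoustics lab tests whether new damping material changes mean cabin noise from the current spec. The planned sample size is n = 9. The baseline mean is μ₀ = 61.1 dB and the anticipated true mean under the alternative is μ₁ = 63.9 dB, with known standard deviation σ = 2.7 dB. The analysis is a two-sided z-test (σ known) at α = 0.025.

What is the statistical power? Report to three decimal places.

Power ≈ 0.808

Standardized effect: d = |μ₁ − μ₀| / σ = |63.9 − 61.1| / 2.7 = 1.0370
Noncentrality parameter: δ = d·√n = 1.0370 × √9 = 3.1111
Two-sided α = 0.025 → critical value z_{0.0125} = 2.241.
Power = Φ(δ − 2.241) + Φ(−δ − 2.241) = Φ(0.870) + Φ(-5.353) = 0.8078 + 0.0000 = 0.8078.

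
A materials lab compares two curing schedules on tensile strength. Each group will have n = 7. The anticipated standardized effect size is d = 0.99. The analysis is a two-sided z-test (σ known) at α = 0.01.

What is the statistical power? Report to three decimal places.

Noncentrality parameter: δ = d·√(n/2) = 0.99 × √(7/2) = 1.8521
Critical value for a two-sided test at α = 0.01: z_{α/2} = 2.576.
Power = Φ(δ − 2.576) + Φ(−δ − 2.576) = Φ(-0.724) + Φ(-4.428) = 0.2346 + 0.0000 = 0.2346.

Power ≈ 0.235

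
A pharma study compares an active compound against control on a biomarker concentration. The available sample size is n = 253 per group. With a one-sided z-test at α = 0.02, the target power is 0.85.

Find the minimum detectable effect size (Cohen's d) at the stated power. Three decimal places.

d ≈ 0.275

Need Φ(δ − 2.054) = 0.85, so δ = 2.054 + 1.036 = 3.090.
δ = d·√(n/2) ⇒ d = δ/√(n/2) = 3.090/√(253/2) = 0.2748.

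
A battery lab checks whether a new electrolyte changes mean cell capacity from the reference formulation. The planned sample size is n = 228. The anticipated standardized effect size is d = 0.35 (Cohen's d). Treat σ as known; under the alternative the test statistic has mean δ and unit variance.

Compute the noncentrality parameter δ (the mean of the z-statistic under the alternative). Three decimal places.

The noncentrality parameter scales effect size by the design's sample-size factor: δ = d·√n = 0.35 × √228 = 5.2849

δ ≈ 5.285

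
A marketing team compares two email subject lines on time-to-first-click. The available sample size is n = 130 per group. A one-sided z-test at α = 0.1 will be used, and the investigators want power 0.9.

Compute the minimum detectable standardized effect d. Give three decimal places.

Need Φ(δ − 1.282) = 0.9, so δ = 1.282 + 1.282 = 2.563.
δ = d·√(n/2) ⇒ d = δ/√(n/2) = 2.563/√(130/2) = 0.3179.

d ≈ 0.318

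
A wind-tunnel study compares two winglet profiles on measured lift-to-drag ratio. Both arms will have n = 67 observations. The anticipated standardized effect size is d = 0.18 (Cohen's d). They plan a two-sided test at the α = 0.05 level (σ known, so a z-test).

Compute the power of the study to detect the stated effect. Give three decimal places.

Power ≈ 0.181

Noncentrality parameter: δ = d·√(n/2) = 0.18 × √(67/2) = 1.0418
Two-sided α = 0.05 → critical value z_{0.025} = 1.960.
Power = Φ(δ − 1.960) + Φ(−δ − 1.960) = Φ(-0.918) + Φ(-3.002) = 0.1793 + 0.0013 = 0.1806.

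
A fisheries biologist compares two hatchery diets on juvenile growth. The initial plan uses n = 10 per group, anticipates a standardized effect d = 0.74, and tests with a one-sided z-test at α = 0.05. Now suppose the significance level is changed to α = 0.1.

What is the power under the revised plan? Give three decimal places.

Power ≈ 0.645

δ = d·√(n/2) = 0.74 × √(10/2) = 1.6547 (unchanged). New critical value: z_{0.1} = 1.282.
Revised power = Φ(δ − 1.282) = Φ(0.373) = 0.6455.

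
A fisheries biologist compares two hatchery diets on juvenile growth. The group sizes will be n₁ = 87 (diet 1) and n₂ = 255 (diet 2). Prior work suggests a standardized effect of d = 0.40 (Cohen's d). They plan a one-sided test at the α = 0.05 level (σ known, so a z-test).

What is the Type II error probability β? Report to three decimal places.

β ≈ 0.057

Noncentrality parameter: δ = d / √(1/n₁ + 1/n₂) = 0.40 / √(1/87 + 1/255) = 3.2216
Critical value for a one-sided test at α = 0.05: z_α = 1.645.
Power = Φ(δ − 1.645) = Φ(1.577) = 0.9426.
Type II error: β = 1 − power = 1 − 0.9426 = 0.0574.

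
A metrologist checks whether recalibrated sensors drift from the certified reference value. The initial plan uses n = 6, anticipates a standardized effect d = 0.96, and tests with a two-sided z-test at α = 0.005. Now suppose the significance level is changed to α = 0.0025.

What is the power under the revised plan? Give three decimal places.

Power ≈ 0.251

δ = d·√n = 0.96 × √6 = 2.3515 (unchanged). New critical value: z_{0.0013} = 3.023.
Revised power = Φ(δ − 3.023) + Φ(−δ − 3.023) = Φ(-0.672) + Φ(-5.375) = 0.2508 + 0.0000 = 0.2508.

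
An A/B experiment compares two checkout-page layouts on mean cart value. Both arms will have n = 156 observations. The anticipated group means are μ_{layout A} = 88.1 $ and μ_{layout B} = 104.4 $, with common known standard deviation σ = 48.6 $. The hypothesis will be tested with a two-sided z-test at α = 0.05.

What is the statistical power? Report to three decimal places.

Power ≈ 0.842

Standardized effect: d = |μ_{layout A} − μ_{layout B}| / σ = |88.1 − 104.4| / 48.6 = 0.3354
Noncentrality parameter: δ = d·√(n/2) = 0.3354 × √(156/2) = 2.9621
Two-sided α = 0.05 → critical value z_{0.025} = 1.960.
Power = Φ(δ − 1.960) + Φ(−δ − 1.960) = Φ(1.002) + Φ(-4.922) = 0.8419 + 0.0000 = 0.8419.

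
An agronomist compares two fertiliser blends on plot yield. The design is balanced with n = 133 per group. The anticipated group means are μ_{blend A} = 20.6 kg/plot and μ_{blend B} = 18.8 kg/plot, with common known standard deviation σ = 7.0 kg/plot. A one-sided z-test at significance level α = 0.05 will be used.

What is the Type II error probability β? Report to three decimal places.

β ≈ 0.326

Standardized effect: d = |μ_{blend A} − μ_{blend B}| / σ = |20.6 − 18.8| / 7.0 = 0.2571
Noncentrality parameter: δ = d·√(n/2) = 0.2571 × √(133/2) = 2.0969
One-sided α = 0.05 → critical value z_{0.05} = 1.645.
Power = Φ(δ − 1.645) = Φ(0.452) = 0.6744.
Type II error: β = 1 − power = 1 − 0.6744 = 0.3256.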